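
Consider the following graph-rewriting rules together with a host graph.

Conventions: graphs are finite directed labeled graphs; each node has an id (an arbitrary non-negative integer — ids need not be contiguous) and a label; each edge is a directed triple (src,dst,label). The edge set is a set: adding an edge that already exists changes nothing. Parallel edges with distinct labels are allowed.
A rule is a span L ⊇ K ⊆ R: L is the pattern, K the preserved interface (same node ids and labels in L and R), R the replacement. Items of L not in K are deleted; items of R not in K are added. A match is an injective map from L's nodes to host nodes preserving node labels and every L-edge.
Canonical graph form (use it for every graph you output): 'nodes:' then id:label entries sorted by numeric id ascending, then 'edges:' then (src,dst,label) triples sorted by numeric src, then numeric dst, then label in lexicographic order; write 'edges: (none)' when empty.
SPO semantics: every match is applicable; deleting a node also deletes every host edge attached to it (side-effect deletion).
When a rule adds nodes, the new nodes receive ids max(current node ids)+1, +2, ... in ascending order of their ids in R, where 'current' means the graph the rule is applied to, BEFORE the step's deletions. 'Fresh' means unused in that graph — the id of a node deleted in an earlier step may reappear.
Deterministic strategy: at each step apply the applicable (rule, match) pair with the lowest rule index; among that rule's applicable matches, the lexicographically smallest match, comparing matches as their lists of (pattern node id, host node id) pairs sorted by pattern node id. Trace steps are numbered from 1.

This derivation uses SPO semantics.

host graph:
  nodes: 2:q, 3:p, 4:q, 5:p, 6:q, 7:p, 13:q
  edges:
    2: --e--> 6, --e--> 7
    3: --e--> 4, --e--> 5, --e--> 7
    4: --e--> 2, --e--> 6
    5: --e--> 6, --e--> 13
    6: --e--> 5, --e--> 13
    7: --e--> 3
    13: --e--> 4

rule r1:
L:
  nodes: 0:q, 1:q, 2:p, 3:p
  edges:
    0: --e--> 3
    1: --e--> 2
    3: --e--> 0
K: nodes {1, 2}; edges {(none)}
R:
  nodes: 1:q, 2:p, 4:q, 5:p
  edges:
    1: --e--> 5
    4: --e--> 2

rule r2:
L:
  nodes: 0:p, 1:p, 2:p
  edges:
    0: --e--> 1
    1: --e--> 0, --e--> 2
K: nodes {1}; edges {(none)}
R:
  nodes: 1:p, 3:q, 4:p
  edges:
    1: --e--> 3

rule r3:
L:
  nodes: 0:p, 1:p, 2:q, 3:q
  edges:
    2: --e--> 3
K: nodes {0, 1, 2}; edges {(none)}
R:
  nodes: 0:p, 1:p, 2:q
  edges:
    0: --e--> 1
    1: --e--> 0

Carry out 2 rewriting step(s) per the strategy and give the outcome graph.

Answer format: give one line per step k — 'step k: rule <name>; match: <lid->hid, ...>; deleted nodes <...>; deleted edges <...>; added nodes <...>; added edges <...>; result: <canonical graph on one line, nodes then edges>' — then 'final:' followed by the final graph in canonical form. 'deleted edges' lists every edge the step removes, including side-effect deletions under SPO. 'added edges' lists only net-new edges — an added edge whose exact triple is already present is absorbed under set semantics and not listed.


step 1: rule r1; match: 0->6, 1->2, 2->7, 3->5; deleted nodes 5, 6; deleted edges (2,6,e); (2,7,e); (3,5,e); (4,6,e); (5,6,e); (5,13,e); (6,5,e); (6,13,e); added nodes 14, 15; added edges (2,15,e); (14,7,e); result: nodes: 2:q, 3:p, 4:q, 7:p, 13:q, 14:q, 15:p edges: (2,15,e); (3,4,e); (3,7,e); (4,2,e); (7,3,e); (13,4,e); (14,7,e)
step 2: rule r3; match: 0->3, 1->7, 2->4, 3->2; deleted nodes 2; deleted edges (2,15,e); (4,2,e); added nodes (none); added edges (none); result: nodes: 3:p, 4:q, 7:p, 13:q, 14:q, 15:p edges: (3,4,e); (3,7,e); (7,3,e); (13,4,e); (14,7,e)
final:
nodes: 3:p, 4:q, 7:p, 13:q, 14:q, 15:p
edges: (3,4,e); (3,7,e); (7,3,e); (13,4,e); (14,7,e)


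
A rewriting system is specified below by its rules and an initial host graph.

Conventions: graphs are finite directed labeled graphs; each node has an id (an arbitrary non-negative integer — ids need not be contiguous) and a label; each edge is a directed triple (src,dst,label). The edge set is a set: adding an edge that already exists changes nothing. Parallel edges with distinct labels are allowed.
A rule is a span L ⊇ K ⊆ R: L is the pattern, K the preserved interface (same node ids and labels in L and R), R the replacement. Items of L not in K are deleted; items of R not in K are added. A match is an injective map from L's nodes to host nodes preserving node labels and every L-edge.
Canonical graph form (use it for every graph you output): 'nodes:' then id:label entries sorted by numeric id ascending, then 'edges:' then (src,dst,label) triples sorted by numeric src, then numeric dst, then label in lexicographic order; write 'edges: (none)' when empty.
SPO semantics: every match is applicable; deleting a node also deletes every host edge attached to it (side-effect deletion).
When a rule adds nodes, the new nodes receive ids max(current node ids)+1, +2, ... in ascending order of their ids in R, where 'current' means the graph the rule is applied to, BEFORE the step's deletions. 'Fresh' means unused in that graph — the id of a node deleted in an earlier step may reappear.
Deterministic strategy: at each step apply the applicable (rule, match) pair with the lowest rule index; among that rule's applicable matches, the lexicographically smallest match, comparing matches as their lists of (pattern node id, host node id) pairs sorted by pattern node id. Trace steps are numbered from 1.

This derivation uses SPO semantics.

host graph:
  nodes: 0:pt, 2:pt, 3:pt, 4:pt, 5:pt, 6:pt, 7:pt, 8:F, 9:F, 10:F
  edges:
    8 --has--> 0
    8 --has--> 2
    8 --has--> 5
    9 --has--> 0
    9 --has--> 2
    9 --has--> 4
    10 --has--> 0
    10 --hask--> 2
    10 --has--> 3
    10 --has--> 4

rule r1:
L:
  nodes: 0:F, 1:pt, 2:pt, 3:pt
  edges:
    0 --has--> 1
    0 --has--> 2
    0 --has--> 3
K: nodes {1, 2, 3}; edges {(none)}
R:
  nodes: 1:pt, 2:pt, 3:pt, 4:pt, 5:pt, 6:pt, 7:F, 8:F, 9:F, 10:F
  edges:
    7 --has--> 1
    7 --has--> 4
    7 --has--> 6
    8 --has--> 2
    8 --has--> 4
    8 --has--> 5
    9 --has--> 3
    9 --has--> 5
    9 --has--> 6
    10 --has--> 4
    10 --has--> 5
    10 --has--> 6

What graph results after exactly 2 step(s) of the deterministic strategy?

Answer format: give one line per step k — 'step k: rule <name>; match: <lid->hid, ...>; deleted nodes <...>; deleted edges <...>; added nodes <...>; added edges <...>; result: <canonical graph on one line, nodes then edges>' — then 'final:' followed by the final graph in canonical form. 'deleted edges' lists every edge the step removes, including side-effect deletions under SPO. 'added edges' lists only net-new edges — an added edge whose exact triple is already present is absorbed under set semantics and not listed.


step 1: rule r1; match: 0->8, 1->0, 2->2, 3->5; deleted nodes 8; deleted edges (8,0,has); (8,2,has); (8,5,has); added nodes 11, 12, 13, 14, 15, 16, 17; added edges (14,0,has); (14,11,has); (14,13,has); (15,2,has); (15,11,has); (15,12,has); (16,5,has); (16,12,has); (16,13,has); (17,11,has); (17,12,has); (17,13,has); result: nodes: 0:pt, 2:pt, 3:pt, 4:pt, 5:pt, 6:pt, 7:pt, 9:F, 10:F, 11:pt, 12:pt, 13:pt, 14:F, 15:F, 16:F, 17:F edges: (9,0,has); (9,2,has); (9,4,has); (10,0,has); (10,2,hask); (10,3,has); (10,4,has); (14,0,has); (14,11,has); (14,13,has); (15,2,has); (15,11,has); (15,12,has); (16,5,has); (16,12,has); (16,13,has); (17,11,has); (17,12,has); (17,13,has)
step 2: rule r1; match: 0->9, 1->0, 2->2, 3->4; deleted nodes 9; deleted edges (9,0,has); (9,2,has); (9,4,has); added nodes 18, 19, 20, 21, 22, 23, 24; added edges (21,0,has); (21,18,has); (21,20,has); (22,2,has); (22,18,has); (22,19,has); (23,4,has); (23,19,has); (23,20,has); (24,18,has); (24,19,has); (24,20,has); result: nodes: 0:pt, 2:pt, 3:pt, 4:pt, 5:pt, 6:pt, 7:pt, 10:F, 11:pt, 12:pt, 13:pt, 14:F, 15:F, 16:F, 17:F, 18:pt, 19:pt, 20:pt, 21:F, 22:F, 23:F, 24:F edges: (10,0,has); (10,2,hask); (10,3,has); (10,4,has); (14,0,has); (14,11,has); (14,13,has); (15,2,has); (15,11,has); (15,12,has); (16,5,has); (16,12,has); (16,13,has); (17,11,has); (17,12,has); (17,13,has); (21,0,has); (21,18,has); (21,20,has); (22,2,has); (22,18,has); (22,19,has); (23,4,has); (23,19,has); (23,20,has); (24,18,has); (24,19,has); (24,20,has)
final:
nodes: 0:pt, 2:pt, 3:pt, 4:pt, 5:pt, 6:pt, 7:pt, 10:F, 11:pt, 12:pt, 13:pt, 14:F, 15:F, 16:F, 17:F, 18:pt, 19:pt, 20:pt, 21:F, 22:F, 23:F, 24:F
edges: (10,0,has); (10,2,hask); (10,3,has); (10,4,has); (14,0,has); (14,11,has); (14,13,has); (15,2,has); (15,11,has); (15,12,has); (16,5,has); (16,12,has); (16,13,has); (17,11,has); (17,12,has); (17,13,has); (21,0,has); (21,18,has); (21,20,has); (22,2,has); (22,18,has); (22,19,has); (23,4,has); (23,19,has); (23,20,has); (24,18,has); (24,19,has); (24,20,has)


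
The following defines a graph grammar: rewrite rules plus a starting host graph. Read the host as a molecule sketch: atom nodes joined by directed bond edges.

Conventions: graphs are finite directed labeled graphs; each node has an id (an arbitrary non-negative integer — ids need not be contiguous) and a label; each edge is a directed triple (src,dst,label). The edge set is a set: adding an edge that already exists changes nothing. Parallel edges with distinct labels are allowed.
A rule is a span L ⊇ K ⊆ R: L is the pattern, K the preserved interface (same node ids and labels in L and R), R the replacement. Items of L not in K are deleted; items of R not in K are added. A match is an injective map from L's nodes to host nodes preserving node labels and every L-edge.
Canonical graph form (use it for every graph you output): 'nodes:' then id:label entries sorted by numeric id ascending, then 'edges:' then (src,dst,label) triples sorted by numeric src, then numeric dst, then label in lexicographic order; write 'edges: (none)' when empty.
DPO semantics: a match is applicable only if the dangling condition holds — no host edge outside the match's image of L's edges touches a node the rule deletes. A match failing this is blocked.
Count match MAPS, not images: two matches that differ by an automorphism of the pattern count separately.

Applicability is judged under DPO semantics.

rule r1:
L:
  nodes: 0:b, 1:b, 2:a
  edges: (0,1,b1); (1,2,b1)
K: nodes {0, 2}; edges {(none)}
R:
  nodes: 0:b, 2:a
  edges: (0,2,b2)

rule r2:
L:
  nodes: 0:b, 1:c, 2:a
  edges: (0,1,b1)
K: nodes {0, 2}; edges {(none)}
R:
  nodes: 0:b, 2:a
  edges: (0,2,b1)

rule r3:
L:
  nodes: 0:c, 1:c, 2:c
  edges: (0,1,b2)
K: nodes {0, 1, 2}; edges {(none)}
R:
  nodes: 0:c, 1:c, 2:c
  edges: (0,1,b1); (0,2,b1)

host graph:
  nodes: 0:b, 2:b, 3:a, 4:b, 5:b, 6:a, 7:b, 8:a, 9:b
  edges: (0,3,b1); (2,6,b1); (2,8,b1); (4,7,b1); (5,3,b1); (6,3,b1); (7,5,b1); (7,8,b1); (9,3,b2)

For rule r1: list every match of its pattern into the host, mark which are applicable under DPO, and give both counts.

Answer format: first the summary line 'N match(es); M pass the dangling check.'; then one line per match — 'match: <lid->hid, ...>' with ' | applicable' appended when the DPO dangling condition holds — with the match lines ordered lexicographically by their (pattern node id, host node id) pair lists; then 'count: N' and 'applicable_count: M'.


2 match(es); 1 pass the dangling check.
match: 0->4, 1->7, 2->8
match: 0->7, 1->5, 2->3 | applicable
count: 2
applicable_count: 1


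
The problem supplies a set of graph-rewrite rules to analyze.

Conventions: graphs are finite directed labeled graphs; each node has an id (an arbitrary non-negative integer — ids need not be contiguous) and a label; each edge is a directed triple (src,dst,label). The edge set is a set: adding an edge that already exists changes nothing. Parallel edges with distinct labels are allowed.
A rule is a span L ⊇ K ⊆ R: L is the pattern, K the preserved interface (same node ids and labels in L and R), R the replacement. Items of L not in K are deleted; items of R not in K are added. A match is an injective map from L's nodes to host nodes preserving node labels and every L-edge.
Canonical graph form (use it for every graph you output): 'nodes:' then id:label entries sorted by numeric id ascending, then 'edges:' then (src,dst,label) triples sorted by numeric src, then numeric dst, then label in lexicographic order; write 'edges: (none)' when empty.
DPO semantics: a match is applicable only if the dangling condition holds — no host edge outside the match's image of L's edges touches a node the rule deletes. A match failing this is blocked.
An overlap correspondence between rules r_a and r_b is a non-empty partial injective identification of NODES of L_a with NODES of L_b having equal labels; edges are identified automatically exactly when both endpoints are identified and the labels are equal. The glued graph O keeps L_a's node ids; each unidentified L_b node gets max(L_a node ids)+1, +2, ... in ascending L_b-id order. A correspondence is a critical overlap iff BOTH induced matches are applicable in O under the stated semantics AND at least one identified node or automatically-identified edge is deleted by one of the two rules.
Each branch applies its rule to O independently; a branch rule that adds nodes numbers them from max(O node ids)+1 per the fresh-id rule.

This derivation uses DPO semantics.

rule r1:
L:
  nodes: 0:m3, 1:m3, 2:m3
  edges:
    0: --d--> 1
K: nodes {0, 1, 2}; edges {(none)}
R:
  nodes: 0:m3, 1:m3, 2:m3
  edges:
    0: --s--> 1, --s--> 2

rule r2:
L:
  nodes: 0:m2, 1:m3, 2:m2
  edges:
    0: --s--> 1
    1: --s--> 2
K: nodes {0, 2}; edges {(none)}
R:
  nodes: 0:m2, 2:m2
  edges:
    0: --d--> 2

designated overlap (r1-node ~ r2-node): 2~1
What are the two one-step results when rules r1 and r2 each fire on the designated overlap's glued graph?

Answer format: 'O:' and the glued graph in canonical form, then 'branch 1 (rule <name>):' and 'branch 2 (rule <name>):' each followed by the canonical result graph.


O:
nodes: 0:m3, 1:m3, 2:m3, 3:m2, 4:m2
edges: (0,1,d); (2,4,s); (3,2,s)
branch 1 (rule r1):
nodes: 0:m3, 1:m3, 2:m3, 3:m2, 4:m2
edges: (0,1,s); (0,2,s); (2,4,s); (3,2,s)
branch 2 (rule r2):
nodes: 0:m3, 1:m3, 3:m2, 4:m2
edges: (0,1,d); (3,4,d)


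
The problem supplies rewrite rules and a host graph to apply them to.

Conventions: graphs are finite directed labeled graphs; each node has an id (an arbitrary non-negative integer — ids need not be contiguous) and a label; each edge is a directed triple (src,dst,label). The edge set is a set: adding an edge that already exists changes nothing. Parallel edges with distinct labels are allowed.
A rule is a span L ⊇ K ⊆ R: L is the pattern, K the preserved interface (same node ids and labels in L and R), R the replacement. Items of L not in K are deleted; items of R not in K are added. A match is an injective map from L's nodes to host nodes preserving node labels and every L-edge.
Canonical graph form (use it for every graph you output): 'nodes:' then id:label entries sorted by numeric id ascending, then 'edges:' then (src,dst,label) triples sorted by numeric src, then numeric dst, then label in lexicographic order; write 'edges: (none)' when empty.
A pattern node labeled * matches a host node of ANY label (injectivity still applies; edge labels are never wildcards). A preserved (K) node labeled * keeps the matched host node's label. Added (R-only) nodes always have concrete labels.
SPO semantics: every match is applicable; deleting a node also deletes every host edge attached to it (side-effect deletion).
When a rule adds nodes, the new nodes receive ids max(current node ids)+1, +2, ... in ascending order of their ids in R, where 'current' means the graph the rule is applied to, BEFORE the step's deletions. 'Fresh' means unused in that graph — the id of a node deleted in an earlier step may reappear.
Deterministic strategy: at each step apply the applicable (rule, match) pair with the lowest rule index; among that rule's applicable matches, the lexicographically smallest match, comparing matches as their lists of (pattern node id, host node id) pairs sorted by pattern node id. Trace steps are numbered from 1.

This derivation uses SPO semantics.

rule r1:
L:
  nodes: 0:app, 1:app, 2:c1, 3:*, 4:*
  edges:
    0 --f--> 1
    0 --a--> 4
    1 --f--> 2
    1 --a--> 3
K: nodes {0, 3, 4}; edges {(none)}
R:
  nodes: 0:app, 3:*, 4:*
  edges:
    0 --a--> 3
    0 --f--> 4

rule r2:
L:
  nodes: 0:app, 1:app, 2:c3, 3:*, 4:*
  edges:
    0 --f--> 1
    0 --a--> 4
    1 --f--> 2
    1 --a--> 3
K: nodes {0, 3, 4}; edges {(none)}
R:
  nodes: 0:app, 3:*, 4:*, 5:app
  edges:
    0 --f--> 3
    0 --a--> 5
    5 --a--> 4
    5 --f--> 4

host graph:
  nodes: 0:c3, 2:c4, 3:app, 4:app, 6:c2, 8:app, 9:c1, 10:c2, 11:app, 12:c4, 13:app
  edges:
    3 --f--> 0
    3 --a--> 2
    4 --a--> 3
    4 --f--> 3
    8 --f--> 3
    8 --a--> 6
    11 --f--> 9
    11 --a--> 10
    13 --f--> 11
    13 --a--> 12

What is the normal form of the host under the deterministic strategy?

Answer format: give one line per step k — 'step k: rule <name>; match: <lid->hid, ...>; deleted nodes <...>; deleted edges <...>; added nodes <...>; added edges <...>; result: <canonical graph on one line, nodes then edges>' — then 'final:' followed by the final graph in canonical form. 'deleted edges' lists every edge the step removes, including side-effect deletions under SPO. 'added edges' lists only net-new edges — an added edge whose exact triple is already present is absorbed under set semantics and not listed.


step 1: rule r1; match: 0->13, 1->11, 2->9, 3->10, 4->12; deleted nodes 9, 11; deleted edges (11,9,f); (11,10,a); (13,11,f); (13,12,a); added nodes (none); added edges (13,10,a); (13,12,f); result: nodes: 0:c3, 2:c4, 3:app, 4:app, 6:c2, 8:app, 10:c2, 12:c4, 13:app edges: (3,0,f); (3,2,a); (4,3,a); (4,3,f); (8,3,f); (8,6,a); (13,10,a); (13,12,f)
step 2: rule r2; match: 0->8, 1->3, 2->0, 3->2, 4->6; deleted nodes 0, 3; deleted edges (3,0,f); (3,2,a); (4,3,a); (4,3,f); (8,3,f); (8,6,a); added nodes 14; added edges (8,2,f); (8,14,a); (14,6,a); (14,6,f); result: nodes: 2:c4, 4:app, 6:c2, 8:app, 10:c2, 12:c4, 13:app, 14:app edges: (8,2,f); (8,14,a); (13,10,a); (13,12,f); (14,6,a); (14,6,f)
final:
nodes: 2:c4, 4:app, 6:c2, 8:app, 10:c2, 12:c4, 13:app, 14:app
edges: (8,2,f); (8,14,a); (13,10,a); (13,12,f); (14,6,a); (14,6,f)


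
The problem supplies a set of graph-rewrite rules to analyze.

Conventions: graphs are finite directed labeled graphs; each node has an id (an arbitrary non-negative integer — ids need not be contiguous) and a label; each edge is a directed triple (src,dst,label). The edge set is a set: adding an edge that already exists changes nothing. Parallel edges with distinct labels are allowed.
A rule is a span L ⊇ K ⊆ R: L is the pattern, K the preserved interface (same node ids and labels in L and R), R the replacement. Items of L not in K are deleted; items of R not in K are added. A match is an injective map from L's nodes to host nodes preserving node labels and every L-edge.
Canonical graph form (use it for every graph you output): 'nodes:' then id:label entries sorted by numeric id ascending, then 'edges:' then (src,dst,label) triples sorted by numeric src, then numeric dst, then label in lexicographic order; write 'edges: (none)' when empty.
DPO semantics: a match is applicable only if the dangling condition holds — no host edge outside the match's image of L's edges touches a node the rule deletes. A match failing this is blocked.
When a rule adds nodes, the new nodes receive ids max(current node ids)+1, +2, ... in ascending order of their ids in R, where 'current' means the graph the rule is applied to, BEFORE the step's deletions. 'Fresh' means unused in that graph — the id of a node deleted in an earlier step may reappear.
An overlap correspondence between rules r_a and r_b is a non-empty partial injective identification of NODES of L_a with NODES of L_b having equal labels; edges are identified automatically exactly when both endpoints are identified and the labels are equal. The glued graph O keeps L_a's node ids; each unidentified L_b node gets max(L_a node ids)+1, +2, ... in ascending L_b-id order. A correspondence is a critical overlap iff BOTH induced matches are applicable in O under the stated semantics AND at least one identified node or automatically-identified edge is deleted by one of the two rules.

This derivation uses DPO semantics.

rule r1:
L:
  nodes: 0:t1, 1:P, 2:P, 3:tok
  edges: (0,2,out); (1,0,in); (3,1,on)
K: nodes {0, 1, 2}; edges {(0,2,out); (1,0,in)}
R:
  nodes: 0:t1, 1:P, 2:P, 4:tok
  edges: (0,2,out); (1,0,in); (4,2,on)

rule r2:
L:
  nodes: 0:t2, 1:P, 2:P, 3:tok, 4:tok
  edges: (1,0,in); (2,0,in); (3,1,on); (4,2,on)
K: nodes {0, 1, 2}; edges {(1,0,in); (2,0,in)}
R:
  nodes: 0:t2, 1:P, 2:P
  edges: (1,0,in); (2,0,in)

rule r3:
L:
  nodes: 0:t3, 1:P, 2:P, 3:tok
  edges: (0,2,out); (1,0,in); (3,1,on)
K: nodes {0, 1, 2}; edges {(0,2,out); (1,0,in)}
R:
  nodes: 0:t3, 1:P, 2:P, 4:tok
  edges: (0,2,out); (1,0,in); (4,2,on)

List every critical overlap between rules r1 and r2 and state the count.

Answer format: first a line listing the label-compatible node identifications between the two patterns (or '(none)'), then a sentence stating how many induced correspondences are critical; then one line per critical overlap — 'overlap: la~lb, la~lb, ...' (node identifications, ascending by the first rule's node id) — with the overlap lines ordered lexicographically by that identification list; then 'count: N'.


label-compatible node identifications between L(r1) and L(r2): 1~1, 1~2, 2~1, 2~2, 3~3, 3~4
4 of the induced correspondences are critical overlaps of r1 and r2.
overlap: 1~1, 2~2, 3~3
overlap: 1~1, 3~3
overlap: 1~2, 2~1, 3~4
overlap: 1~2, 3~4
count: 4


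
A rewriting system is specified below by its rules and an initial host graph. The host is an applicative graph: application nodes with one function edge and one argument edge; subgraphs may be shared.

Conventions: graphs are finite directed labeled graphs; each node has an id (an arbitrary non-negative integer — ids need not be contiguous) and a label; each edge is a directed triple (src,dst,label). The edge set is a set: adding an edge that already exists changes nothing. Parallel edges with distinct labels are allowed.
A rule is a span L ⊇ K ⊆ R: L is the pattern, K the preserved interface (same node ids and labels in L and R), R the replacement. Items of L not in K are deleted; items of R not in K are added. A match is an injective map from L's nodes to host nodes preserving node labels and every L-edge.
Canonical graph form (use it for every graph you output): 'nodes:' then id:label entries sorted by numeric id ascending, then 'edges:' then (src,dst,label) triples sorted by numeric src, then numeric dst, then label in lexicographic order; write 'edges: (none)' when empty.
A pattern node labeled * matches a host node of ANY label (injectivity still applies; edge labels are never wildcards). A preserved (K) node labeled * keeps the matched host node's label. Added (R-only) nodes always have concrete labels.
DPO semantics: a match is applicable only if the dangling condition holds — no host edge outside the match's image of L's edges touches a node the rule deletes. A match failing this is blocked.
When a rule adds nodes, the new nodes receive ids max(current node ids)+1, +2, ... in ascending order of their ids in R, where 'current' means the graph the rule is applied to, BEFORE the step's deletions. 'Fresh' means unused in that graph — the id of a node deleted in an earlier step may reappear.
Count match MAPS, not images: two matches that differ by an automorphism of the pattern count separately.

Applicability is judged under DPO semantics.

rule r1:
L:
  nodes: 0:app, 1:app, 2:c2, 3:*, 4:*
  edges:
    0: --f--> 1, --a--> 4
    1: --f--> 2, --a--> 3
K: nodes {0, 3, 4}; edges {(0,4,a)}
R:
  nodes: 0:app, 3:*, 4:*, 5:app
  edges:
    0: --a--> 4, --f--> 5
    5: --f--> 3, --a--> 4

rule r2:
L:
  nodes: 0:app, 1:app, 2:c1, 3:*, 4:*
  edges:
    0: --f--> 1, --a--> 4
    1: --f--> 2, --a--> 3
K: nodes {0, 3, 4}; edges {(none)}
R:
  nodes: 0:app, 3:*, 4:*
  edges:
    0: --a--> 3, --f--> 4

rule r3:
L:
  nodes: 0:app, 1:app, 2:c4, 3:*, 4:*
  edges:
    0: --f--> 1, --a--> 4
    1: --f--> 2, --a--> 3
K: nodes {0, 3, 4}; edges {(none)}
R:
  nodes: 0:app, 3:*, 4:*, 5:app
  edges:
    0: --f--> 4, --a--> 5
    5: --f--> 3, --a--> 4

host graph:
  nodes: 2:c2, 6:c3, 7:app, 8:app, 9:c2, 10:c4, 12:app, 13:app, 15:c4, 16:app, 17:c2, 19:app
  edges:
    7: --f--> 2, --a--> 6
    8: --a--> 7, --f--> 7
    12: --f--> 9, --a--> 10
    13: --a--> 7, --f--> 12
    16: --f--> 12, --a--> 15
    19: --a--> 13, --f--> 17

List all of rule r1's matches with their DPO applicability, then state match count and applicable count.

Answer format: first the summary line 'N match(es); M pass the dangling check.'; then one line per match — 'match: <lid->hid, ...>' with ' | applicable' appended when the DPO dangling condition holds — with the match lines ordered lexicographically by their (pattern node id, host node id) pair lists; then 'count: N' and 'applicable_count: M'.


2 match(es); 0 pass the dangling check.
match: 0->13, 1->12, 2->9, 3->10, 4->7
match: 0->16, 1->12, 2->9, 3->10, 4->15
count: 2
applicable_count: 0


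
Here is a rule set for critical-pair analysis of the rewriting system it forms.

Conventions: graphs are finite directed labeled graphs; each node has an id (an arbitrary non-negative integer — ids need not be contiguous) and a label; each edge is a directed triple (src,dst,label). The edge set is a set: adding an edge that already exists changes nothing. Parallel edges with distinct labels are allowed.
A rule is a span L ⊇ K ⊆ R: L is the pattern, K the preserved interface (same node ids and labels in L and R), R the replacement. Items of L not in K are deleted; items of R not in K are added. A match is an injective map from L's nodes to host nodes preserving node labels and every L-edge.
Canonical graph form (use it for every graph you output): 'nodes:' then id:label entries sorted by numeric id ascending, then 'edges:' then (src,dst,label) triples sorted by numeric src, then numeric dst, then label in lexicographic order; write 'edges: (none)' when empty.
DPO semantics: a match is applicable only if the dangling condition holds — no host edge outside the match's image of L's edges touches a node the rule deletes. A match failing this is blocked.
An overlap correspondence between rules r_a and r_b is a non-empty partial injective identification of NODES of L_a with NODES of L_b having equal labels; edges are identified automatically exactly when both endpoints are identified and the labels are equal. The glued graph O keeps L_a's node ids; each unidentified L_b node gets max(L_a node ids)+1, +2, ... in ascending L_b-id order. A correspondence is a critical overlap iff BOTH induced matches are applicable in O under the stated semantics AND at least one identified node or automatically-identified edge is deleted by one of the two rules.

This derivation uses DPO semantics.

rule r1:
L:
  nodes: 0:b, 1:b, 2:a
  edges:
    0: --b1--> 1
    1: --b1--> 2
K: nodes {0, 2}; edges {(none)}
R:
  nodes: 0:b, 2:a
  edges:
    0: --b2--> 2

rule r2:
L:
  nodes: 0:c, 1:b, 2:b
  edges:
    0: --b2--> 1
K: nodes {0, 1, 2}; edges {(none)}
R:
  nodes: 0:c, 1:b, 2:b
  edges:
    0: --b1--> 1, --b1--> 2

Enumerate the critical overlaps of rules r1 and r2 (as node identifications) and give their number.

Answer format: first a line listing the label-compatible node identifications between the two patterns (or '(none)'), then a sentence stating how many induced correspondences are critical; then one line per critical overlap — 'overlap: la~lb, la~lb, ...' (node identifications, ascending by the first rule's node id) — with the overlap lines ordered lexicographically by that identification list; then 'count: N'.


label-compatible node identifications between L(r1) and L(r2): 0~1, 0~2, 1~1, 1~2
2 of the induced correspondences are critical overlaps of r1 and r2.
overlap: 0~1, 1~2
overlap: 1~2
count: 2


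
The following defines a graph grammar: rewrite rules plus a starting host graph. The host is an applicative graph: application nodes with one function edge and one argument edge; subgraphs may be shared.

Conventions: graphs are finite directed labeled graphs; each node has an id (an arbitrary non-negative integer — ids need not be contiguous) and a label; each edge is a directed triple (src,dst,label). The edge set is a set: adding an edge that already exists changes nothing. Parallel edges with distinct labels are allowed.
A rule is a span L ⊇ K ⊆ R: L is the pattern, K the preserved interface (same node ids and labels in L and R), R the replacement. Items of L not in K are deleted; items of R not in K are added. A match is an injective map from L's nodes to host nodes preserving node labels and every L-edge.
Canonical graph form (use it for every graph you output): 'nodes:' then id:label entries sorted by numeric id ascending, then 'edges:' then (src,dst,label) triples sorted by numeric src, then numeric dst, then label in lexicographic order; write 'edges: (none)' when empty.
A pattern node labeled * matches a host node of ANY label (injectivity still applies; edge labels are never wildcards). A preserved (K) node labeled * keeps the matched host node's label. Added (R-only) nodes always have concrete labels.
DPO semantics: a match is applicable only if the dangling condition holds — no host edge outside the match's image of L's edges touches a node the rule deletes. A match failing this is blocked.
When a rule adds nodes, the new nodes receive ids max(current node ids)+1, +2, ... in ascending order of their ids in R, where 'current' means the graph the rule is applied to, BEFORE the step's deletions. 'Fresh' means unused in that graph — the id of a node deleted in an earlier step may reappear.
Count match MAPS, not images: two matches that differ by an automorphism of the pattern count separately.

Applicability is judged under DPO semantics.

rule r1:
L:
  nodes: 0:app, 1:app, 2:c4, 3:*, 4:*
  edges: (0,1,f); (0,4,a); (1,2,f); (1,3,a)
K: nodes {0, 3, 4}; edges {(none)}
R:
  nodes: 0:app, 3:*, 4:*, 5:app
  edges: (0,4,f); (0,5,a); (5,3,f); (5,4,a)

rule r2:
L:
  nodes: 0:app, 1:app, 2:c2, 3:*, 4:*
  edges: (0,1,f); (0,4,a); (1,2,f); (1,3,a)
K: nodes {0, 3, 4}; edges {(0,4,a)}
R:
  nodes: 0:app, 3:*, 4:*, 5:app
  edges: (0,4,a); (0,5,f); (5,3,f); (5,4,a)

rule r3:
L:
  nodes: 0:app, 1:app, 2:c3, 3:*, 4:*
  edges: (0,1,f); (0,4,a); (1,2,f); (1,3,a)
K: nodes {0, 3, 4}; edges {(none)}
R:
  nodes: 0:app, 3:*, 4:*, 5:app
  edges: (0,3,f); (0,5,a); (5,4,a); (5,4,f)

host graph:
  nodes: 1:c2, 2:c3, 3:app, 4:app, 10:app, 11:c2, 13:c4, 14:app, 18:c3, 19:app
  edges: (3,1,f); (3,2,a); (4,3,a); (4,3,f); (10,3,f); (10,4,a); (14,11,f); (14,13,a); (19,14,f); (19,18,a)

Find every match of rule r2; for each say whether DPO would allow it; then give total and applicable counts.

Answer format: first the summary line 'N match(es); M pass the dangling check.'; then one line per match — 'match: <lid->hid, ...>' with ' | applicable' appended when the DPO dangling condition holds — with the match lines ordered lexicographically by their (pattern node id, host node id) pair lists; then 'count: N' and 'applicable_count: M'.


2 match(es); 1 pass the dangling check.
match: 0->10, 1->3, 2->1, 3->2, 4->4
match: 0->19, 1->14, 2->11, 3->13, 4->18 | applicable
count: 2
applicable_count: 1


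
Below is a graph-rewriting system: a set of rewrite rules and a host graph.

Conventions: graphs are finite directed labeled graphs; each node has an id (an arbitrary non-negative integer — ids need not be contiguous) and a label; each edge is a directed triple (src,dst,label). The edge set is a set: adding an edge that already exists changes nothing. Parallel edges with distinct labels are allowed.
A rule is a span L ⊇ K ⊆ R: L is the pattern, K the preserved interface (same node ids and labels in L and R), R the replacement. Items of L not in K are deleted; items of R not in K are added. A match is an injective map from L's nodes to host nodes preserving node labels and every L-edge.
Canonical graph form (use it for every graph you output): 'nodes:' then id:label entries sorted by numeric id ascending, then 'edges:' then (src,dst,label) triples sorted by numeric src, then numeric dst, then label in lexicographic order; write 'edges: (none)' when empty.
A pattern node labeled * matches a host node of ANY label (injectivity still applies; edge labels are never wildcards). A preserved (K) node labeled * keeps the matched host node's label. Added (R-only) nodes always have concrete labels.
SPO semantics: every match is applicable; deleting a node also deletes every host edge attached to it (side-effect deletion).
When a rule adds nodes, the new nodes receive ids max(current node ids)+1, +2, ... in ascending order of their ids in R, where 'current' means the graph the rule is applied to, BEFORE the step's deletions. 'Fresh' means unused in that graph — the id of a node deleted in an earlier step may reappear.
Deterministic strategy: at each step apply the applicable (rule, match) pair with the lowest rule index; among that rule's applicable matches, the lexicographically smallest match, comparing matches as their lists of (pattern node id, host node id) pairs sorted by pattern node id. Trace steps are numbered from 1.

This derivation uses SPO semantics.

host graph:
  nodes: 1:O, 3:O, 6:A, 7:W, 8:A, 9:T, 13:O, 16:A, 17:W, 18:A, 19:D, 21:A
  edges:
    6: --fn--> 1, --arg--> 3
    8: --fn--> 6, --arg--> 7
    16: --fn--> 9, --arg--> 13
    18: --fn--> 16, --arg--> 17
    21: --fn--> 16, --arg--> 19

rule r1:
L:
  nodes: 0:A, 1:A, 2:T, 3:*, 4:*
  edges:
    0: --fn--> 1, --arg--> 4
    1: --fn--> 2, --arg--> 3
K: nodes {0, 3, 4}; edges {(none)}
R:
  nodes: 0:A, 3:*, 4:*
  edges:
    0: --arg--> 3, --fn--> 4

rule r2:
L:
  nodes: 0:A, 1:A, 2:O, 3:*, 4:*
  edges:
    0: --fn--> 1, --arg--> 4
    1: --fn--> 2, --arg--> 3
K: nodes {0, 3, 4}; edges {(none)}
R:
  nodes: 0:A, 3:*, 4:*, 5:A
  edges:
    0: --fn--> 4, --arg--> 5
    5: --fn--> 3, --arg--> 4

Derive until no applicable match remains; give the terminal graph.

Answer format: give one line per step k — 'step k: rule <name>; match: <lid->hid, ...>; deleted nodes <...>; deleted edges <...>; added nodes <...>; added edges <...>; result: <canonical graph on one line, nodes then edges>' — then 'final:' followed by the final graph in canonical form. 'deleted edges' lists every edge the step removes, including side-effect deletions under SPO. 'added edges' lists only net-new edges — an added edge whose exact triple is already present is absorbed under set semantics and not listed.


step 1: rule r1; match: 0->18, 1->16, 2->9, 3->13, 4->17; deleted nodes 9, 16; deleted edges (16,9,fn); (16,13,arg); (18,16,fn); (18,17,arg); (21,16,fn); added nodes (none); added edges (18,13,arg); (18,17,fn); result: nodes: 1:O, 3:O, 6:A, 7:W, 8:A, 13:O, 17:W, 18:A, 19:D, 21:A edges: (6,1,fn); (6,3,arg); (8,6,fn); (8,7,arg); (18,13,arg); (18,17,fn); (21,19,arg)
step 2: rule r2; match: 0->8, 1->6, 2->1, 3->3, 4->7; deleted nodes 1, 6; deleted edges (6,1,fn); (6,3,arg); (8,6,fn); (8,7,arg); added nodes 22; added edges (8,7,fn); (8,22,arg); (22,3,fn); (22,7,arg); result: nodes: 3:O, 7:W, 8:A, 13:O, 17:W, 18:A, 19:D, 21:A, 22:A edges: (8,7,fn); (8,22,arg); (18,13,arg); (18,17,fn); (21,19,arg); (22,3,fn); (22,7,arg)
final:
nodes: 3:O, 7:W, 8:A, 13:O, 17:W, 18:A, 19:D, 21:A, 22:A
edges: (8,7,fn); (8,22,arg); (18,13,arg); (18,17,fn); (21,19,arg); (22,3,fn); (22,7,arg)


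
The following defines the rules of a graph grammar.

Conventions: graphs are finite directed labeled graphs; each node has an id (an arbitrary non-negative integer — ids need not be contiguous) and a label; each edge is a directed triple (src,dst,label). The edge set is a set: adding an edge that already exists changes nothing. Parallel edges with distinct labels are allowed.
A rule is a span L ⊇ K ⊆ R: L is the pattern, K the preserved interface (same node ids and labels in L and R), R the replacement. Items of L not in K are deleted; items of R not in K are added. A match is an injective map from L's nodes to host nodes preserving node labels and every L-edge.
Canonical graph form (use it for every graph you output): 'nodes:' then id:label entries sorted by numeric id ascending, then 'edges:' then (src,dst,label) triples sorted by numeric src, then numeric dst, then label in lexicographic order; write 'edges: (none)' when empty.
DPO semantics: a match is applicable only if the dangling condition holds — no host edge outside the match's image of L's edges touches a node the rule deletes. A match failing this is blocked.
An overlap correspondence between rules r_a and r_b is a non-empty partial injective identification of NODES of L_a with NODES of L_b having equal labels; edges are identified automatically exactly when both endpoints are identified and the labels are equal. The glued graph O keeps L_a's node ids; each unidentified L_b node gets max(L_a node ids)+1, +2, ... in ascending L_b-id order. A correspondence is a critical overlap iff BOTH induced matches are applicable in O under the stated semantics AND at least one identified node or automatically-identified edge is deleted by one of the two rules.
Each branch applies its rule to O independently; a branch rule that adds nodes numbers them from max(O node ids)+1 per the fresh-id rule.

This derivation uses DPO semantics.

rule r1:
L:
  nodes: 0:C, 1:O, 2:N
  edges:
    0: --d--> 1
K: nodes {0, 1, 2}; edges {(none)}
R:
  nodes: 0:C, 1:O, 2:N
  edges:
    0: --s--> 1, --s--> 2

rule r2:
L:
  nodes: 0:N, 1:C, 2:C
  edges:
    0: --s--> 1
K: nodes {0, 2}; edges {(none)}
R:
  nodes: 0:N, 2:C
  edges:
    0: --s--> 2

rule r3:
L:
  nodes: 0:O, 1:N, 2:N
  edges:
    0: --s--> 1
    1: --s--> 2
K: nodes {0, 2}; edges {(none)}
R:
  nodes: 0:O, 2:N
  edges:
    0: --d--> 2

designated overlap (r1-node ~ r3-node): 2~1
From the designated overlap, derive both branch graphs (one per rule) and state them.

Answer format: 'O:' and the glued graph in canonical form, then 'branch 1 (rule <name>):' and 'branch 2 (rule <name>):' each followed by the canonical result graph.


O:
nodes: 0:C, 1:O, 2:N, 3:O, 4:N
edges: (0,1,d); (2,4,s); (3,2,s)
branch 1 (rule r1):
nodes: 0:C, 1:O, 2:N, 3:O, 4:N
edges: (0,1,s); (0,2,s); (2,4,s); (3,2,s)
branch 2 (rule r3):
nodes: 0:C, 1:O, 3:O, 4:N
edges: (0,1,d); (3,4,d)


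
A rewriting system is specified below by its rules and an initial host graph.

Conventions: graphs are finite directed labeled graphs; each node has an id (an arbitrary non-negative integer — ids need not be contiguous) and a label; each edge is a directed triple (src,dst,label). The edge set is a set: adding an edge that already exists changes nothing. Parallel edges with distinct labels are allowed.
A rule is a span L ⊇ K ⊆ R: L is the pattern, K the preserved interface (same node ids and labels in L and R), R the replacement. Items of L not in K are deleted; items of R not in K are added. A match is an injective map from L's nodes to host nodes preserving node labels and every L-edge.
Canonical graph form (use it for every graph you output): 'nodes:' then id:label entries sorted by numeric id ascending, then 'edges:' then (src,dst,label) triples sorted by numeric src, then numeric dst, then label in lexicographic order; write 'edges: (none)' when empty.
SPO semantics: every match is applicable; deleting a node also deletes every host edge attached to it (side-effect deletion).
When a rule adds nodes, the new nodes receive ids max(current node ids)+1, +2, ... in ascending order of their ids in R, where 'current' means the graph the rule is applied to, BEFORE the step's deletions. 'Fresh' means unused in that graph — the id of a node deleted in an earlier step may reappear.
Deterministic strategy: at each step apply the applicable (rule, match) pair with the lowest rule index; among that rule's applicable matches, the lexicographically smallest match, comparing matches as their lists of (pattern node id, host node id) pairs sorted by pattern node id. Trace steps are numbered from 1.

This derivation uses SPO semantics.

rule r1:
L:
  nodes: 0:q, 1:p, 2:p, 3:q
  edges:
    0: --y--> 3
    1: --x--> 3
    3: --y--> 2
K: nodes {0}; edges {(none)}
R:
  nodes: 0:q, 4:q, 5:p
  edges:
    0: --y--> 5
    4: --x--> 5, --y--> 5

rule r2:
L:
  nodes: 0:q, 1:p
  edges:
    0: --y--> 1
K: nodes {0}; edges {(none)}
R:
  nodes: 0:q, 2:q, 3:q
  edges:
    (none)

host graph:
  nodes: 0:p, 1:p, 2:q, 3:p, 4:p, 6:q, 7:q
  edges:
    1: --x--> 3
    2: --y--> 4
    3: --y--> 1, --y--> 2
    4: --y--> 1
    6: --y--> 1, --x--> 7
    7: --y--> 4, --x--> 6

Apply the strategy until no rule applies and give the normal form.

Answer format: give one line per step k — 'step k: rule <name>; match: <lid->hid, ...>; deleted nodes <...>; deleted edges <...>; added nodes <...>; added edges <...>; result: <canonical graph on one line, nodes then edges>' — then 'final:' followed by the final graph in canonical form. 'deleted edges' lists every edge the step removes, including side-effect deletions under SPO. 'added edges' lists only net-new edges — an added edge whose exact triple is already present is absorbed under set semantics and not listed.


step 1: rule r2; match: 0->2, 1->4; deleted nodes 4; deleted edges (2,4,y); (4,1,y); (7,4,y); added nodes 8, 9; added edges (none); result: nodes: 0:p, 1:p, 2:q, 3:p, 6:q, 7:q, 8:q, 9:q edges: (1,3,x); (3,1,y); (3,2,y); (6,1,y); (6,7,x); (7,6,x)
step 2: rule r2; match: 0->6, 1->1; deleted nodes 1; deleted edges (1,3,x); (3,1,y); (6,1,y); added nodes 10, 11; added edges (none); result: nodes: 0:p, 2:q, 3:p, 6:q, 7:q, 8:q, 9:q, 10:q, 11:q edges: (3,2,y); (6,7,x); (7,6,x)
final:
nodes: 0:p, 2:q, 3:p, 6:q, 7:q, 8:q, 9:q, 10:q, 11:q
edges: (3,2,y); (6,7,x); (7,6,x)
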